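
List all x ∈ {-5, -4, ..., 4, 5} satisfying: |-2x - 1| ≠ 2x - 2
Over all integers in [-5, 5], LHS − RHS is always positive; it is smallest at x = 0, where it equals 3:
x = 0: LHS = |-2·0 - 1| = |-1| = 1, RHS = 2·0 - 2 = -2; 1 ≠ -2 — holds
At the ends of the range:
x = -5: LHS = |-2·(-5) - 1| = |9| = 9, RHS = 2·(-5) - 2 = -12; 9 ≠ -12 — holds
x = 5: LHS = |-2·5 - 1| = |-11| = 11, RHS = 2·5 - 2 = 8; 11 ≠ 8 — holds
Hence LHS − RHS is never 0, i.e. the two sides are never equal, so the relation holds for every integer in [-5, 5].

Answer: All integers in [-5, 5]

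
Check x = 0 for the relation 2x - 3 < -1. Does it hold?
x = 0: LHS = 2·0 - 3 = -3; -3 < -1 — holds

The relation is satisfied at x = 0.

Answer: Yes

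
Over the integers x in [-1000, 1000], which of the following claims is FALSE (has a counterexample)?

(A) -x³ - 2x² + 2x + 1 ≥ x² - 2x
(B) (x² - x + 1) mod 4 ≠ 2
(A) x = -1: LHS = -(-1)³ - 2·(-1)² + 2·(-1) + 1 = -2, RHS = (-1)² - 2·(-1) = 3; -2 ≥ 3 — FAILS

(B) For a polynomial with integer coefficients, its value mod 4 depends only on x mod 4, so it suffices to check one representative of each residue class, x = 0, 1, 2, 3:
x = 0: LHS = (0² - 0 + 1) mod 4 = 1 mod 4 = 1; 1 ≠ 2 — holds
x = 1: LHS = (1² - 1 + 1) mod 4 = 1 mod 4 = 1; 1 ≠ 2 — holds
x = 2: LHS = (2² - 2 + 1) mod 4 = 3 mod 4 = 3; 3 ≠ 2 — holds
x = 3: LHS = (3² - 3 + 1) mod 4 = 7 mod 4 = 3; 3 ≠ 2 — holds
The relation holds in every residue class, so the relation holds for every integer in [-1000, 1000].

Only (A) has a counterexample.

Answer: A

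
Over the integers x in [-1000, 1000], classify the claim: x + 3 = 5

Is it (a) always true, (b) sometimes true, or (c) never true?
Holds at x = 2: LHS = 2 + 3 = 5; 5 = 5 — holds
Fails at x = 0: LHS = 0 + 3 = 3; 3 = 5 — FAILS
It is satisfied by some integers in the range but not all.

Answer: Sometimes true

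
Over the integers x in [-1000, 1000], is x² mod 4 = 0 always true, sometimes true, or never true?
Holds at x = 0: LHS = (0²) mod 4 = 0 mod 4 = 0; 0 = 0 — holds
Fails at x = 1: LHS = (1²) mod 4 = 1 mod 4 = 1; 1 = 0 — FAILS
It is satisfied by some integers in the range but not all.

Answer: Sometimes true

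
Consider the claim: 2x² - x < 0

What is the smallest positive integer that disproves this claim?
Testing positive integers:
x = 1: LHS = 2·1² - 1 = 1; 1 < 0 — FAILS  ← smallest positive counterexample

Answer: x = 1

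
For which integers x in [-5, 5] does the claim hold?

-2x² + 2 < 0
Holds for: {-5, -4, -3, -2, 2, 3, 4, 5}
Fails for: {-1, 0, 1}

Answer: {-5, -4, -3, -2, 2, 3, 4, 5}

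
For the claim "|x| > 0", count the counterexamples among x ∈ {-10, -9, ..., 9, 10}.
Counterexamples in [-10, 10]: {0}.

Counting them gives 1 values.

Answer: 1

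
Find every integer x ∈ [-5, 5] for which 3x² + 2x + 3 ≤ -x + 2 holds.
Over all integers in [-5, 5], LHS − RHS is smallest at x = 0, where it equals 1:
x = 0: LHS = 3·0² + 2·0 + 3 = 3, RHS = -0 + 2 = 2; 3 ≤ 2 — FAILS
At the ends of the range:
x = -5: LHS = 3·(-5)² + 2·(-5) + 3 = 68, RHS = -(-5) + 2 = 7; 68 ≤ 7 — FAILS
x = 5: LHS = 3·5² + 2·5 + 3 = 88, RHS = -5 + 2 = -3; 88 ≤ -3 — FAILS
Hence LHS − RHS is never zero or negative, i.e. LHS > RHS throughout, so the claimed relation (≤) fails for every integer in [-5, 5].

Answer: None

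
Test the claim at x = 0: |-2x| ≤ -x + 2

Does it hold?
x = 0: LHS = |-2·0| = |0| = 0, RHS = -0 + 2 = 2; 0 ≤ 2 — holds

The relation is satisfied at x = 0.

Answer: Yes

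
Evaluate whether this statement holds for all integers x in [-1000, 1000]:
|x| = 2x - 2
The claim fails at x = 0:
x = 0: LHS = |0| = 0, RHS = 2·0 - 2 = -2; 0 = -2 — FAILS

Because a single integer refutes it, the statement is false.

Answer: False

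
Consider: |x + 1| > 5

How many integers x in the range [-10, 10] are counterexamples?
Counterexamples in [-10, 10]: {-6, -5, -4, -3, -2, -1, 0, 1, 2, 3, 4}.

Counting them gives 11 values.

Answer: 11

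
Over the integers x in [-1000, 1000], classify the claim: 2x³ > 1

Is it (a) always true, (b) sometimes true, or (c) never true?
Holds at x = 1: LHS = 2·1³ = 2; 2 > 1 — holds
Fails at x = 0: LHS = 2·0³ = 0; 0 > 1 — FAILS
It is satisfied by some integers in the range but not all.

Answer: Sometimes true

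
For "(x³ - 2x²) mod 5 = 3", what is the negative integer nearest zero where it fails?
Testing negative integers from -1 downward:
x = -1: LHS = ((-1)³ - 2·(-1)²) mod 5 = (-3) mod 5 = 2; 2 = 3 — FAILS  ← closest negative counterexample to 0

Answer: x = -1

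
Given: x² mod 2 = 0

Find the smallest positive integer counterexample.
Testing positive integers:
x = 1: LHS = (1²) mod 2 = 1 mod 2 = 1; 1 = 0 — FAILS  ← smallest positive counterexample

Answer: x = 1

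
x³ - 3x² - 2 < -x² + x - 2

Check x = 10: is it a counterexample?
Substitute x = 10 into the relation:
x = 10: LHS = 10³ - 3·10² - 2 = 698, RHS = -10² + 10 - 2 = -92; 698 < -92 — FAILS

Since the claim fails at x = 10, this value is a counterexample.

Answer: Yes, x = 10 is a counterexample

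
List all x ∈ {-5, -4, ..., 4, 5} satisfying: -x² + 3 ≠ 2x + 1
Track d = LHS − RHS over the integers in [-5, 5]. Equality would need d = 0, but d changes sign only between consecutive integers, jumping over 0:
x = -3: LHS = -(-3)² + 3 = -6, RHS = 2·(-3) + 1 = -5; -6 ≠ -5 — holds  (d = -1)
x = -2: LHS = -(-2)² + 3 = -1, RHS = 2·(-2) + 1 = -3; -1 ≠ -3 — holds  (d = 2)
x = 0: LHS = -0² + 3 = 3, RHS = 2·0 + 1 = 1; 3 ≠ 1 — holds  (d = 2)
x = 1: LHS = -1² + 3 = 2, RHS = 2·1 + 1 = 3; 2 ≠ 3 — holds  (d = -1)
Away from these crossings d keeps a constant sign, and checking every integer in [-5, 5] confirms d ≠ 0 throughout. Hence the two sides are never equal, so the relation holds for every integer in [-5, 5].

Answer: All integers in [-5, 5]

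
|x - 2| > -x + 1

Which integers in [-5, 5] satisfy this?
Over all integers in [-5, 5], LHS − RHS is smallest at x = 0, where it equals 1:
x = 0: LHS = |0 - 2| = |-2| = 2, RHS = -0 + 1 = 1; 2 > 1 — holds
At the ends of the range:
x = -5: LHS = |(-5) - 2| = |-7| = 7, RHS = -(-5) + 1 = 6; 7 > 6 — holds
x = 5: LHS = |5 - 2| = |3| = 3, RHS = -5 + 1 = -4; 3 > -4 — holds
Hence LHS − RHS is never zero or negative, i.e. LHS > RHS throughout, so the relation holds for every integer in [-5, 5].

Answer: All integers in [-5, 5]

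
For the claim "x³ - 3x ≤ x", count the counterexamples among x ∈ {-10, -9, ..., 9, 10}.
Counterexamples in [-10, 10]: {-1, 3, 4, 5, 6, 7, 8, 9, 10}.

Counting them gives 9 values.

Answer: 9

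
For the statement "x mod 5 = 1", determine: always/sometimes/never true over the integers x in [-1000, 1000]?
Holds at x = 1: LHS = 1 mod 5 = 1; 1 = 1 — holds
Fails at x = 0: LHS = 0 mod 5 = 0; 0 = 1 — FAILS
It is satisfied by some integers in the range but not all.

Answer: Sometimes true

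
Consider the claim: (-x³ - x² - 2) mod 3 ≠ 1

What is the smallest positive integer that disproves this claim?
Testing positive integers:
x = 1: LHS = (-1³ - 1² - 2) mod 3 = (-4) mod 3 = 2; 2 ≠ 1 — holds
x = 2: LHS = (-2³ - 2² - 2) mod 3 = (-14) mod 3 = 1; 1 ≠ 1 — FAILS  ← smallest positive counterexample

Answer: x = 2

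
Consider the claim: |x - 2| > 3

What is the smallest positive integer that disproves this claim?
Testing positive integers:
x = 1: LHS = |1 - 2| = |-1| = 1; 1 > 3 — FAILS  ← smallest positive counterexample

Answer: x = 1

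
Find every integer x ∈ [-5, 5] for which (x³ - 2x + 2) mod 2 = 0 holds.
Holds for: {-4, -2, 0, 2, 4}
Fails for: {-5, -3, -1, 1, 3, 5}

Answer: {-4, -2, 0, 2, 4}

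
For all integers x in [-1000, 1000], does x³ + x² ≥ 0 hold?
The claim fails at x = -2:
x = -2: LHS = (-2)³ + (-2)² = -4; -4 ≥ 0 — FAILS

Because a single integer refutes it, the statement is false.

Answer: False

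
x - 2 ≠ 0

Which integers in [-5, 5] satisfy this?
Holds for: {-5, -4, -3, -2, -1, 0, 1, 3, 4, 5}
Fails for: {2}

Answer: {-5, -4, -3, -2, -1, 0, 1, 3, 4, 5}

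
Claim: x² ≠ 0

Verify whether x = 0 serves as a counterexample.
Substitute x = 0 into the relation:
x = 0: LHS = 0² = 0; 0 ≠ 0 — FAILS

Since the claim fails at x = 0, this value is a counterexample.

Answer: Yes, x = 0 is a counterexample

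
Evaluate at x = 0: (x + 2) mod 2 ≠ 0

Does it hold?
x = 0: LHS = (0 + 2) mod 2 = 2 mod 2 = 0; 0 ≠ 0 — FAILS

The relation fails at x = 0, so x = 0 is a counterexample.

Answer: No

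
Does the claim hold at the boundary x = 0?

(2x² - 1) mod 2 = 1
x = 0: LHS = (2·0² - 1) mod 2 = (-1) mod 2 = 1; 1 = 1 — holds

The relation is satisfied at x = 0.

Answer: Yes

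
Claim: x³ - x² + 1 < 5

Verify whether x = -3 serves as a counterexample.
Substitute x = -3 into the relation:
x = -3: LHS = (-3)³ - (-3)² + 1 = -35; -35 < 5 — holds

The claim holds here, so x = -3 is not a counterexample. (A counterexample exists elsewhere, e.g. x = 2.)

Answer: No, x = -3 is not a counterexample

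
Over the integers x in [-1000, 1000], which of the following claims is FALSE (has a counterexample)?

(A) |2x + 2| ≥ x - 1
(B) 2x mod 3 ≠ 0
(A) Over all integers in [-1000, 1000], LHS − RHS is smallest at x = -1, where it equals 2:
x = -1: LHS = |2·(-1) + 2| = |0| = 0, RHS = (-1) - 1 = -2; 0 ≥ -2 — holds
At the ends of the range:
x = -1000: LHS = |2·(-1000) + 2| = |-1998| = 1998, RHS = (-1000) - 1 = -1001; 1998 ≥ -1001 — holds
x = 1000: LHS = |2·1000 + 2| = |2002| = 2002, RHS = 1000 - 1 = 999; 2002 ≥ 999 — holds
Hence LHS − RHS is never negative, i.e. LHS ≥ RHS throughout, so the relation holds for every integer in [-1000, 1000].

(B) x = 0: LHS = (2·0) mod 3 = 0 mod 3 = 0; 0 ≠ 0 — FAILS

Only (B) has a counterexample.

Answer: B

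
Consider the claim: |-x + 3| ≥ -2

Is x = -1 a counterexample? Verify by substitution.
Substitute x = -1 into the relation:
x = -1: LHS = |-(-1) + 3| = |4| = 4; 4 ≥ -2 — holds

The relation holds at x = -1, so it is not a counterexample.

Answer: No, x = -1 is not a counterexample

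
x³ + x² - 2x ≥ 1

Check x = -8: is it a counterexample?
Substitute x = -8 into the relation:
x = -8: LHS = (-8)³ + (-8)² - 2·(-8) = -432; -432 ≥ 1 — FAILS

Since the claim fails at x = -8, this value is a counterexample.

Answer: Yes, x = -8 is a counterexample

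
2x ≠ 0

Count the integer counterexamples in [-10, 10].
Counterexamples in [-10, 10]: {0}.

Counting them gives 1 values.

Answer: 1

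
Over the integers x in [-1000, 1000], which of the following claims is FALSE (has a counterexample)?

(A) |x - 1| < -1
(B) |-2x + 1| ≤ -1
(A) x = 0: LHS = |0 - 1| = |-1| = 1; 1 < -1 — FAILS
(B) x = 0: LHS = |-2·0 + 1| = |1| = 1; 1 ≤ -1 — FAILS

Answer: Both A and B are false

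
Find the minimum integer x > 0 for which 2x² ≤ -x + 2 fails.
Testing positive integers:
x = 1: LHS = 2·1² = 2, RHS = -1 + 2 = 1; 2 ≤ 1 — FAILS  ← smallest positive counterexample

Answer: x = 1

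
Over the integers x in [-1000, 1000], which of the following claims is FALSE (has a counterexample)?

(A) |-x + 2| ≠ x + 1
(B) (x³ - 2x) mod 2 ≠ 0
(A) Track d = LHS − RHS over the integers in [-1000, 1000]. Equality would need d = 0, but d changes sign only between consecutive integers, jumping over 0:
x = 0: LHS = |-0 + 2| = |2| = 2, RHS = 0 + 1 = 1; 2 ≠ 1 — holds  (d = 1)
x = 1: LHS = |-1 + 2| = |1| = 1, RHS = 1 + 1 = 2; 1 ≠ 2 — holds  (d = -1)
Away from these crossings d keeps a constant sign, and checking every integer in [-1000, 1000] confirms d ≠ 0 throughout. Hence the two sides are never equal, so the relation holds for every integer in [-1000, 1000].

(B) x = 0: LHS = (0³ - 2·0) mod 2 = 0 mod 2 = 0; 0 ≠ 0 — FAILS

Only (B) has a counterexample.

Answer: B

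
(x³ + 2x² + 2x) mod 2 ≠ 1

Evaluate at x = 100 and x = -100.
x = 100: LHS = (100³ + 2·100² + 2·100) mod 2 = 1020200 mod 2 = 0; 0 ≠ 1 — holds
x = -100: LHS = ((-100)³ + 2·(-100)² + 2·(-100)) mod 2 = (-980200) mod 2 = 0; 0 ≠ 1 — holds

Answer: Yes, holds for both x = 100 and x = -100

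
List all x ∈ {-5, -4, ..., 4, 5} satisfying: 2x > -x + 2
Holds for: {1, 2, 3, 4, 5}
Fails for: {-5, -4, -3, -2, -1, 0}

Answer: {1, 2, 3, 4, 5}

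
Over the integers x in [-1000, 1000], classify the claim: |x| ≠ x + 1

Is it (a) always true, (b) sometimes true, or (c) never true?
Track d = LHS − RHS over the integers in [-1000, 1000]. Equality would need d = 0, but d changes sign only between consecutive integers, jumping over 0:
x = -1: LHS = |-1| = 1, RHS = (-1) + 1 = 0; 1 ≠ 0 — holds  (d = 1)
x = 0: LHS = |0| = 0, RHS = 0 + 1 = 1; 0 ≠ 1 — holds  (d = -1)
Away from these crossings d keeps a constant sign, and checking every integer in [-1000, 1000] confirms d ≠ 0 throughout. Hence the two sides are never equal, so the relation holds for every integer in [-1000, 1000].

No counterexample exists.

Answer: Always true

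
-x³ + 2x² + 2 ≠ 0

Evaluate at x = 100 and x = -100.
x = 100: LHS = -100³ + 2·100² + 2 = -979998; -979998 ≠ 0 — holds
x = -100: LHS = -(-100)³ + 2·(-100)² + 2 = 1020002; 1020002 ≠ 0 — holds

Answer: Yes, holds for both x = 100 and x = -100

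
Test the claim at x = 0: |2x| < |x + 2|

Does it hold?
x = 0: LHS = |2·0| = |0| = 0, RHS = |0 + 2| = |2| = 2; 0 < 2 — holds

The relation is satisfied at x = 0.

Answer: Yes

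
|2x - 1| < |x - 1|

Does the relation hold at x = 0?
x = 0: LHS = |2·0 - 1| = |-1| = 1, RHS = |0 - 1| = |-1| = 1; 1 < 1 — FAILS

The relation fails at x = 0, so x = 0 is a counterexample.

Answer: No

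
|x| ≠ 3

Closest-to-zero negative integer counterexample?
Testing negative integers from -1 downward:
x = -1: LHS = |-1| = 1; 1 ≠ 3 — holds
x = -2: LHS = |-2| = 2; 2 ≠ 3 — holds
x = -3: LHS = |-3| = 3; 3 ≠ 3 — FAILS  ← closest negative counterexample to 0

Answer: x = -3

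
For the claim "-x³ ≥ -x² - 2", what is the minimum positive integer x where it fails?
Testing positive integers:
x = 1: LHS = -1³ = -1, RHS = -1² - 2 = -3; -1 ≥ -3 — holds
x = 2: LHS = -2³ = -8, RHS = -2² - 2 = -6; -8 ≥ -6 — FAILS  ← smallest positive counterexample

Answer: x = 2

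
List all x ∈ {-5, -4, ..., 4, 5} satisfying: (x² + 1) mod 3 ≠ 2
Holds for: {-3, 0, 3}
Fails for: {-5, -4, -2, -1, 1, 2, 4, 5}

Answer: {-3, 0, 3}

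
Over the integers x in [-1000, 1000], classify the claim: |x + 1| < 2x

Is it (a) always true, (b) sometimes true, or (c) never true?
Holds at x = 2: LHS = |2 + 1| = |3| = 3, RHS = 2·2 = 4; 3 < 4 — holds
Fails at x = 0: LHS = |0 + 1| = |1| = 1, RHS = 2·0 = 0; 1 < 0 — FAILS
It is satisfied by some integers in the range but not all.

Answer: Sometimes true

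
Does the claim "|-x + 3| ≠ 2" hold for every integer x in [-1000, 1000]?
The claim fails at x = 1:
x = 1: LHS = |-1 + 3| = |2| = 2; 2 ≠ 2 — FAILS

Because a single integer refutes it, the statement is false.

Answer: False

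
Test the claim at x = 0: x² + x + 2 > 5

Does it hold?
x = 0: LHS = 0² + 0 + 2 = 2; 2 > 5 — FAILS

The relation fails at x = 0, so x = 0 is a counterexample.

Answer: No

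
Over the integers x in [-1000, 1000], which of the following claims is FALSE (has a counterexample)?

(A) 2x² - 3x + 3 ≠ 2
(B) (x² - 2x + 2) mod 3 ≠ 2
(A) x = 1: LHS = 2·1² - 3·1 + 3 = 2; 2 ≠ 2 — FAILS
(B) x = 0: LHS = (0² - 2·0 + 2) mod 3 = 2 mod 3 = 2; 2 ≠ 2 — FAILS

Answer: Both A and B are false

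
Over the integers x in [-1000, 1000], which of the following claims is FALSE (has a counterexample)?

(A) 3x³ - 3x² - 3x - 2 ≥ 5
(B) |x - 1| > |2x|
(A) x = 0: LHS = 3·0³ - 3·0² - 3·0 - 2 = -2; -2 ≥ 5 — FAILS
(B) x = 1: LHS = |1 - 1| = |0| = 0, RHS = |2·1| = |2| = 2; 0 > 2 — FAILS

Answer: Both A and B are false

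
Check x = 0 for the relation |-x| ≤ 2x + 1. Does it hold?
x = 0: LHS = |-0| = |0| = 0, RHS = 2·0 + 1 = 1; 0 ≤ 1 — holds

The relation is satisfied at x = 0.

Answer: Yes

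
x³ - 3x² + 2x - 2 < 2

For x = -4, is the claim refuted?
Substitute x = -4 into the relation:
x = -4: LHS = (-4)³ - 3·(-4)² + 2·(-4) - 2 = -122; -122 < 2 — holds

The claim holds here, so x = -4 is not a counterexample. (A counterexample exists elsewhere, e.g. x = 3.)

Answer: No, x = -4 is not a counterexample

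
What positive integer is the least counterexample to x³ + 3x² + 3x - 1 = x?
Testing positive integers:
x = 1: LHS = 1³ + 3·1² + 3·1 - 1 = 6; 6 = 1 — FAILS  ← smallest positive counterexample

Answer: x = 1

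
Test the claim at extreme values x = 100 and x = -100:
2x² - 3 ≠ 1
x = 100: LHS = 2·100² - 3 = 19997; 19997 ≠ 1 — holds
x = -100: LHS = 2·(-100)² - 3 = 19997; 19997 ≠ 1 — holds

Answer: Yes, holds for both x = 100 and x = -100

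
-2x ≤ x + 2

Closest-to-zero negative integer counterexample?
Testing negative integers from -1 downward:
x = -1: LHS = -2·(-1) = 2, RHS = (-1) + 2 = 1; 2 ≤ 1 — FAILS  ← closest negative counterexample to 0

Answer: x = -1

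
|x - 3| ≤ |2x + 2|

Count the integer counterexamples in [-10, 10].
Counterexamples in [-10, 10]: {-4, -3, -2, -1, 0}.

Counting them gives 5 values.

Answer: 5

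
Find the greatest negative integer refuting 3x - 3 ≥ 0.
Testing negative integers from -1 downward:
x = -1: LHS = 3·(-1) - 3 = -6; -6 ≥ 0 — FAILS  ← closest negative counterexample to 0

Answer: x = -1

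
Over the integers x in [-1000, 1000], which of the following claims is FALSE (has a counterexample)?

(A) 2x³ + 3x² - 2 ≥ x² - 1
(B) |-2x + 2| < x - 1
(A) x = 0: LHS = 2·0³ + 3·0² - 2 = -2, RHS = 0² - 1 = -1; -2 ≥ -1 — FAILS
(B) x = 0: LHS = |-2·0 + 2| = |2| = 2, RHS = 0 - 1 = -1; 2 < -1 — FAILS

Answer: Both A and B are false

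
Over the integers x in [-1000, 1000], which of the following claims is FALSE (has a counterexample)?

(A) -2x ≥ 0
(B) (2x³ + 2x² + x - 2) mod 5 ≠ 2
(A) x = 1: LHS = -2·1 = -2; -2 ≥ 0 — FAILS
(B) x = -1: LHS = (2·(-1)³ + 2·(-1)² + (-1) - 2) mod 5 = (-3) mod 5 = 2; 2 ≠ 2 — FAILS

Answer: Both A and B are false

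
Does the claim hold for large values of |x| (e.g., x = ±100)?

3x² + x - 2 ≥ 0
x = 100: LHS = 3·100² + 100 - 2 = 30098; 30098 ≥ 0 — holds
x = -100: LHS = 3·(-100)² + (-100) - 2 = 29898; 29898 ≥ 0 — holds

Answer: Yes, holds for both x = 100 and x = -100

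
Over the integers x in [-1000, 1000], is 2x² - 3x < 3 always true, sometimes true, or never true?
Holds at x = 0: LHS = 2·0² - 3·0 = 0; 0 < 3 — holds
Fails at x = -1: LHS = 2·(-1)² - 3·(-1) = 5; 5 < 3 — FAILS
It is satisfied by some integers in the range but not all.

Answer: Sometimes true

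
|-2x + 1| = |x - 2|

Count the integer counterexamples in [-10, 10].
Counterexamples in [-10, 10]: {-10, -9, -8, -7, -6, -5, -4, -3, -2, 0, 2, 3, 4, 5, 6, 7, 8, 9, 10}.

Counting them gives 19 values.

Answer: 19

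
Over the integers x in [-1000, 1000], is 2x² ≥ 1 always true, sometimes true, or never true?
Holds at x = 1: LHS = 2·1² = 2; 2 ≥ 1 — holds
Fails at x = 0: LHS = 2·0² = 0; 0 ≥ 1 — FAILS
It is satisfied by some integers in the range but not all.

Answer: Sometimes true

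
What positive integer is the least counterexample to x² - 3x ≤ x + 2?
Testing positive integers:
x = 1: LHS = 1² - 3·1 = -2, RHS = 1 + 2 = 3; -2 ≤ 3 — holds
x = 2: LHS = 2² - 3·2 = -2, RHS = 2 + 2 = 4; -2 ≤ 4 — holds
x = 3: LHS = 3² - 3·3 = 0, RHS = 3 + 2 = 5; 0 ≤ 5 — holds
x = 4: LHS = 4² - 3·4 = 4, RHS = 4 + 2 = 6; 4 ≤ 6 — holds
x = 5: LHS = 5² - 3·5 = 10, RHS = 5 + 2 = 7; 10 ≤ 7 — FAILS  ← smallest positive counterexample

Answer: x = 5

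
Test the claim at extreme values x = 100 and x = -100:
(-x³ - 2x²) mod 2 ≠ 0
x = 100: LHS = (-100³ - 2·100²) mod 2 = (-1020000) mod 2 = 0; 0 ≠ 0 — FAILS
x = -100: LHS = (-(-100)³ - 2·(-100)²) mod 2 = 980000 mod 2 = 0; 0 ≠ 0 — FAILS

Answer: No, fails for both x = 100 and x = -100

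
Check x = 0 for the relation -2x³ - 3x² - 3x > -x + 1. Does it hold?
x = 0: LHS = -2·0³ - 3·0² - 3·0 = 0, RHS = -0 + 1 = 1; 0 > 1 — FAILS

The relation fails at x = 0, so x = 0 is a counterexample.

Answer: No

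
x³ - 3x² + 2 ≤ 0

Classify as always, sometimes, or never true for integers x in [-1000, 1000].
Holds at x = 1: LHS = 1³ - 3·1² + 2 = 0; 0 ≤ 0 — holds
Fails at x = 0: LHS = 0³ - 3·0² + 2 = 2; 2 ≤ 0 — FAILS
It is satisfied by some integers in the range but not all.

Answer: Sometimes true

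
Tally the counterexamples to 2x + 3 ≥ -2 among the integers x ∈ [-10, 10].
Counterexamples in [-10, 10]: {-10, -9, -8, -7, -6, -5, -4, -3}.

Counting them gives 8 values.

Answer: 8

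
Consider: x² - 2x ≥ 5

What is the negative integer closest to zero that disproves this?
Testing negative integers from -1 downward:
x = -1: LHS = (-1)² - 2·(-1) = 3; 3 ≥ 5 — FAILS  ← closest negative counterexample to 0

Answer: x = -1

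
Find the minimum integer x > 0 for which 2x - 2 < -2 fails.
Testing positive integers:
x = 1: LHS = 2·1 - 2 = 0; 0 < -2 — FAILS  ← smallest positive counterexample

Answer: x = 1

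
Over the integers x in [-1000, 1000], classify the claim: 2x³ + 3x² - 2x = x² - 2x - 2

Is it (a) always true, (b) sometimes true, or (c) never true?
Track d = LHS − RHS over the integers in [-1000, 1000]. Equality would need d = 0, but d changes sign only between consecutive integers, jumping over 0:
x = -2: LHS = 2·(-2)³ + 3·(-2)² - 2·(-2) = 0, RHS = (-2)² - 2·(-2) - 2 = 6; 0 = 6 — FAILS  (d = -6)
x = -1: LHS = 2·(-1)³ + 3·(-1)² - 2·(-1) = 3, RHS = (-1)² - 2·(-1) - 2 = 1; 3 = 1 — FAILS  (d = 2)
Away from these crossings d keeps a constant sign, and checking every integer in [-1000, 1000] confirms d ≠ 0 throughout. Hence the two sides are never equal, so the claimed relation (=) fails for every integer in [-1000, 1000].

No integer in the range satisfies it.

Answer: Never true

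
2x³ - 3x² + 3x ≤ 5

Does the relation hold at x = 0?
x = 0: LHS = 2·0³ - 3·0² + 3·0 = 0; 0 ≤ 5 — holds

The relation is satisfied at x = 0.

Answer: Yes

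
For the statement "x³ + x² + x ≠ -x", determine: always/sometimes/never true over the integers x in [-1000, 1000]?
Holds at x = 1: LHS = 1³ + 1² + 1 = 3; 3 ≠ -1 — holds
Fails at x = 0: LHS = 0³ + 0² + 0 = 0, RHS = -0 = 0; 0 ≠ 0 — FAILS
It is satisfied by some integers in the range but not all.

Answer: Sometimes true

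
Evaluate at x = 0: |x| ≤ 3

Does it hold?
x = 0: LHS = |0| = 0; 0 ≤ 3 — holds

The relation is satisfied at x = 0.

Answer: Yes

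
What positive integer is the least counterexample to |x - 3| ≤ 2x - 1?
Testing positive integers:
x = 1: LHS = |1 - 3| = |-2| = 2, RHS = 2·1 - 1 = 1; 2 ≤ 1 — FAILS  ← smallest positive counterexample

Answer: x = 1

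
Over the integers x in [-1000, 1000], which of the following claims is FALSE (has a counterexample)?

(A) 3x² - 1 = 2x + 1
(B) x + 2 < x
(A) x = 0: LHS = 3·0² - 1 = -1, RHS = 2·0 + 1 = 1; -1 = 1 — FAILS
(B) x = 0: LHS = 0 + 2 = 2; 2 < 0 — FAILS

Answer: Both A and B are false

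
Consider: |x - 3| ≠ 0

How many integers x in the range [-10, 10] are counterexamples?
Counterexamples in [-10, 10]: {3}.

Counting them gives 1 values.

Answer: 1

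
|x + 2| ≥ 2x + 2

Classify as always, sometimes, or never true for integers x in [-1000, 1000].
Holds at x = 0: LHS = |0 + 2| = |2| = 2, RHS = 2·0 + 2 = 2; 2 ≥ 2 — holds
Fails at x = 1: LHS = |1 + 2| = |3| = 3, RHS = 2·1 + 2 = 4; 3 ≥ 4 — FAILS
It is satisfied by some integers in the range but not all.

Answer: Sometimes true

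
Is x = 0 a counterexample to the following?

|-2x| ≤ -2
Substitute x = 0 into the relation:
x = 0: LHS = |-2·0| = |0| = 0; 0 ≤ -2 — FAILS

Since the claim fails at x = 0, this value is a counterexample.

Answer: Yes, x = 0 is a counterexample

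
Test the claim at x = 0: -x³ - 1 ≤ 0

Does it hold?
x = 0: LHS = -0³ - 1 = -1; -1 ≤ 0 — holds

The relation is satisfied at x = 0.

Answer: Yes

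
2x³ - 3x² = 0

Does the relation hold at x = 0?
x = 0: LHS = 2·0³ - 3·0² = 0; 0 = 0 — holds

The relation is satisfied at x = 0.

Answer: Yes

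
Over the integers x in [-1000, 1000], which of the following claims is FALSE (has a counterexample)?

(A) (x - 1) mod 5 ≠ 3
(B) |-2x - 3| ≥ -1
(A) x = -1: LHS = ((-1) - 1) mod 5 = (-2) mod 5 = 3; 3 ≠ 3 — FAILS

(B) An absolute value is never negative, so the left side is ≥ 0 for every x, while the right side is -1. Tightest case in [-1000, 1000] is x = -1:
x = -1: LHS = |-2·(-1) - 3| = |-1| = 1; 1 ≥ -1 — holds
Hence LHS − RHS is never negative, i.e. LHS ≥ RHS throughout, so the relation holds for every integer in [-1000, 1000].

Only (A) has a counterexample.

Answer: A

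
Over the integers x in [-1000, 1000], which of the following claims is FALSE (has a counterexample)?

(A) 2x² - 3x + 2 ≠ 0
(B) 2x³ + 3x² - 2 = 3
(A) Over all integers in [-1000, 1000], LHS − RHS is always positive; it is smallest at x = 1, where it equals 1:
x = 1: LHS = 2·1² - 3·1 + 2 = 1; 1 ≠ 0 — holds
At the ends of the range:
x = -1000: LHS = 2·(-1000)² - 3·(-1000) + 2 = 2003002; 2003002 ≠ 0 — holds
x = 1000: LHS = 2·1000² - 3·1000 + 2 = 1997002; 1997002 ≠ 0 — holds
Hence LHS − RHS is never 0, i.e. the two sides are never equal, so the relation holds for every integer in [-1000, 1000].

(B) x = 0: LHS = 2·0³ + 3·0² - 2 = -2; -2 = 3 — FAILS

Only (B) has a counterexample.

Answer: B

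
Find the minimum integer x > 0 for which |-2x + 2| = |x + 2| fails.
Testing positive integers:
x = 1: LHS = |-2·1 + 2| = |0| = 0, RHS = |1 + 2| = |3| = 3; 0 = 3 — FAILS  ← smallest positive counterexample

Answer: x = 1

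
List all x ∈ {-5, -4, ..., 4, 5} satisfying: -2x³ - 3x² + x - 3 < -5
Holds for: {1, 2, 3, 4, 5}
Fails for: {-5, -4, -3, -2, -1, 0}

Answer: {1, 2, 3, 4, 5}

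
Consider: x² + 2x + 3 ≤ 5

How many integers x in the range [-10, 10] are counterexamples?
Counterexamples in [-10, 10]: {-10, -9, -8, -7, -6, -5, -4, -3, 1, 2, 3, 4, 5, 6, 7, 8, 9, 10}.

Counting them gives 18 values.

Answer: 18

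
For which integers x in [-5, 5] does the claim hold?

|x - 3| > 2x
Holds for: {-5, -4, -3, -2, -1, 0}
Fails for: {1, 2, 3, 4, 5}

Answer: {-5, -4, -3, -2, -1, 0}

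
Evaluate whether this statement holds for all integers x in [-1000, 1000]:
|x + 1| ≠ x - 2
Over all integers in [-1000, 1000], LHS − RHS is always positive; it is smallest at x = 0, where it equals 3:
x = 0: LHS = |0 + 1| = |1| = 1, RHS = 0 - 2 = -2; 1 ≠ -2 — holds
At the ends of the range:
x = -1000: LHS = |(-1000) + 1| = |-999| = 999, RHS = (-1000) - 2 = -1002; 999 ≠ -1002 — holds
x = 1000: LHS = |1000 + 1| = |1001| = 1001, RHS = 1000 - 2 = 998; 1001 ≠ 998 — holds
Hence LHS − RHS is never 0, i.e. the two sides are never equal, so the relation holds for every integer in [-1000, 1000].

No counterexample exists.

Answer: True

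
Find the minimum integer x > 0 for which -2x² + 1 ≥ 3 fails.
Testing positive integers:
x = 1: LHS = -2·1² + 1 = -1; -1 ≥ 3 — FAILS  ← smallest positive counterexample

Answer: x = 1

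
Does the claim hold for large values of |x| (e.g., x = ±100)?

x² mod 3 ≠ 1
x = 100: LHS = (100²) mod 3 = 10000 mod 3 = 1; 1 ≠ 1 — FAILS
x = -100: LHS = ((-100)²) mod 3 = 10000 mod 3 = 1; 1 ≠ 1 — FAILS

Answer: No, fails for both x = 100 and x = -100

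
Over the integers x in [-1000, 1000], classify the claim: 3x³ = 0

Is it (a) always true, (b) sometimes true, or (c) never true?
Holds at x = 0: LHS = 3·0³ = 0; 0 = 0 — holds
Fails at x = 1: LHS = 3·1³ = 3; 3 = 0 — FAILS
It is satisfied by some integers in the range but not all.

Answer: Sometimes true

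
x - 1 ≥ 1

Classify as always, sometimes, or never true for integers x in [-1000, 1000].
Holds at x = 2: LHS = 2 - 1 = 1; 1 ≥ 1 — holds
Fails at x = 0: LHS = 0 - 1 = -1; -1 ≥ 1 — FAILS
It is satisfied by some integers in the range but not all.

Answer: Sometimes true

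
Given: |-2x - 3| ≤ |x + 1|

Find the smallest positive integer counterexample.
Testing positive integers:
x = 1: LHS = |-2·1 - 3| = |-5| = 5, RHS = |1 + 1| = |2| = 2; 5 ≤ 2 — FAILS  ← smallest positive counterexample

Answer: x = 1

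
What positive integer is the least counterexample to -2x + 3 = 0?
Testing positive integers:
x = 1: LHS = -2·1 + 3 = 1; 1 = 0 — FAILS  ← smallest positive counterexample

Answer: x = 1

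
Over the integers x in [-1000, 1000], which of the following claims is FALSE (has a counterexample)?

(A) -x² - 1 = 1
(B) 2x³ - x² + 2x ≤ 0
(A) x = 0: LHS = -0² - 1 = -1; -1 = 1 — FAILS
(B) x = 1: LHS = 2·1³ - 1² + 2·1 = 3; 3 ≤ 0 — FAILS

Answer: Both A and B are false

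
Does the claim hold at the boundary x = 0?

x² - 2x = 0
x = 0: LHS = 0² - 2·0 = 0; 0 = 0 — holds

The relation is satisfied at x = 0.

Answer: Yes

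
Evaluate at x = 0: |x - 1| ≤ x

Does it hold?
x = 0: LHS = |0 - 1| = |-1| = 1; 1 ≤ 0 — FAILS

The relation fails at x = 0, so x = 0 is a counterexample.

Answer: No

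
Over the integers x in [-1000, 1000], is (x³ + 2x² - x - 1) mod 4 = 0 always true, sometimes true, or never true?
For a polynomial with integer coefficients, its value mod 4 depends only on x mod 4, so it suffices to check one representative of each residue class, x = 0, 1, 2, 3:
x = 0: LHS = (0³ + 2·0² - 0 - 1) mod 4 = (-1) mod 4 = 3; 3 = 0 — FAILS
x = 1: LHS = (1³ + 2·1² - 1 - 1) mod 4 = 1 mod 4 = 1; 1 = 0 — FAILS
x = 2: LHS = (2³ + 2·2² - 2 - 1) mod 4 = 13 mod 4 = 1; 1 = 0 — FAILS
x = 3: LHS = (3³ + 2·3² - 3 - 1) mod 4 = 41 mod 4 = 1; 1 = 0 — FAILS
The relation fails in every residue class, so the claimed relation (=) fails for every integer in [-1000, 1000].

No integer in the range satisfies it.

Answer: Never true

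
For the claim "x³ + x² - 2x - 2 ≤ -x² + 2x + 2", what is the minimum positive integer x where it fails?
Testing positive integers:
x = 1: LHS = 1³ + 1² - 2·1 - 2 = -2, RHS = -1² + 2·1 + 2 = 3; -2 ≤ 3 — holds
x = 2: LHS = 2³ + 2² - 2·2 - 2 = 6, RHS = -2² + 2·2 + 2 = 2; 6 ≤ 2 — FAILS  ← smallest positive counterexample

Answer: x = 2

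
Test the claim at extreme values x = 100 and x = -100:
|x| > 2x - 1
x = 100: LHS = |100| = 100, RHS = 2·100 - 1 = 199; 100 > 199 — FAILS
x = -100: LHS = |-100| = 100, RHS = 2·(-100) - 1 = -201; 100 > -201 — holds

Answer: Partially: fails for x = 100, holds for x = -100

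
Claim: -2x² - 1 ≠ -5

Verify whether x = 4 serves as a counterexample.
Substitute x = 4 into the relation:
x = 4: LHS = -2·4² - 1 = -33; -33 ≠ -5 — holds

The relation holds at x = 4, so it is not a counterexample.

Answer: No, x = 4 is not a counterexample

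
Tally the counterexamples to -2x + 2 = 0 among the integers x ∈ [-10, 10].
Counterexamples in [-10, 10]: {-10, -9, -8, -7, -6, -5, -4, -3, -2, -1, 0, 2, 3, 4, 5, 6, 7, 8, 9, 10}.

Counting them gives 20 values.

Answer: 20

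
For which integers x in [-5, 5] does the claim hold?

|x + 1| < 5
Holds for: {-5, -4, -3, -2, -1, 0, 1, 2, 3}
Fails for: {4, 5}

Answer: {-5, -4, -3, -2, -1, 0, 1, 2, 3}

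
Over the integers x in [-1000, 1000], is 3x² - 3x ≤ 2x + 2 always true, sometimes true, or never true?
Holds at x = 0: LHS = 3·0² - 3·0 = 0, RHS = 2·0 + 2 = 2; 0 ≤ 2 — holds
Fails at x = -1: LHS = 3·(-1)² - 3·(-1) = 6, RHS = 2·(-1) + 2 = 0; 6 ≤ 0 — FAILS
It is satisfied by some integers in the range but not all.

Answer: Sometimes true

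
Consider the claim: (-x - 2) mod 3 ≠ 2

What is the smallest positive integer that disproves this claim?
Testing positive integers:
x = 1: LHS = (-1 - 2) mod 3 = (-3) mod 3 = 0; 0 ≠ 2 — holds
x = 2: LHS = (-2 - 2) mod 3 = (-4) mod 3 = 2; 2 ≠ 2 — FAILS  ← smallest positive counterexample

Answer: x = 2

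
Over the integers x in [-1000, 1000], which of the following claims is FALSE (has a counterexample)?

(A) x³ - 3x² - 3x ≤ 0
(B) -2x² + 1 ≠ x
(A) x = 4: LHS = 4³ - 3·4² - 3·4 = 4; 4 ≤ 0 — FAILS
(B) x = -1: LHS = -2·(-1)² + 1 = -1; -1 ≠ -1 — FAILS

Answer: Both A and B are false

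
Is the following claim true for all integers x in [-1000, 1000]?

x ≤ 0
The claim fails at x = 1:
x = 1: 1 ≤ 0 — FAILS

Because a single integer refutes it, the statement is false.

Answer: False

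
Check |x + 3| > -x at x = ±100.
x = 100: LHS = |100 + 3| = |103| = 103; 103 > -100 — holds
x = -100: LHS = |(-100) + 3| = |-97| = 97, RHS = -(-100) = 100; 97 > 100 — FAILS

Answer: Partially: holds for x = 100, fails for x = -100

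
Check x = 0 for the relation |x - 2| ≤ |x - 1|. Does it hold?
x = 0: LHS = |0 - 2| = |-2| = 2, RHS = |0 - 1| = |-1| = 1; 2 ≤ 1 — FAILS

The relation fails at x = 0, so x = 0 is a counterexample.

Answer: No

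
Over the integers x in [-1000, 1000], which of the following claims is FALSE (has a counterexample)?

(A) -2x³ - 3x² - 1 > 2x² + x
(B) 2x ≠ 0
(A) x = 0: LHS = -2·0³ - 3·0² - 1 = -1, RHS = 2·0² + 0 = 0; -1 > 0 — FAILS
(B) x = 0: LHS = 2·0 = 0; 0 ≠ 0 — FAILS

Answer: Both A and B are false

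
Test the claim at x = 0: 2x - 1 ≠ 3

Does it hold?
x = 0: LHS = 2·0 - 1 = -1; -1 ≠ 3 — holds

The relation is satisfied at x = 0.

Answer: Yes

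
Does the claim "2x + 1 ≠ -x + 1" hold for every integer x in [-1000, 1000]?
The claim fails at x = 0:
x = 0: LHS = 2·0 + 1 = 1, RHS = -0 + 1 = 1; 1 ≠ 1 — FAILS

Because a single integer refutes it, the statement is false.

Answer: False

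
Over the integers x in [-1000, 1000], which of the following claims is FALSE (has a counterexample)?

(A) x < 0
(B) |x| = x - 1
(A) x = 0: 0 < 0 — FAILS
(B) x = 0: LHS = |0| = 0, RHS = 0 - 1 = -1; 0 = -1 — FAILS

Answer: Both A and B are false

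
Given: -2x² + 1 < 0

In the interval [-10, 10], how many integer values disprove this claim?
Counterexamples in [-10, 10]: {0}.

Counting them gives 1 values.

Answer: 1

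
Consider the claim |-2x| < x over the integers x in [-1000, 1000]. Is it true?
The claim fails at x = 0:
x = 0: LHS = |-2·0| = |0| = 0; 0 < 0 — FAILS

Because a single integer refutes it, the statement is false.

Answer: False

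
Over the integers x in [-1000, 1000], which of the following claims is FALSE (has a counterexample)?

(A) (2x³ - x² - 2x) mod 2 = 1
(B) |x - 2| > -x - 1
(A) x = 0: LHS = (2·0³ - 0² - 2·0) mod 2 = 0 mod 2 = 0; 0 = 1 — FAILS

(B) Over all integers in [-1000, 1000], LHS − RHS is smallest at x = 0, where it equals 3:
x = 0: LHS = |0 - 2| = |-2| = 2, RHS = -0 - 1 = -1; 2 > -1 — holds
At the ends of the range:
x = -1000: LHS = |(-1000) - 2| = |-1002| = 1002, RHS = -(-1000) - 1 = 999; 1002 > 999 — holds
x = 1000: LHS = |1000 - 2| = |998| = 998, RHS = -1000 - 1 = -1001; 998 > -1001 — holds
Hence LHS − RHS is never zero or negative, i.e. LHS > RHS throughout, so the relation holds for every integer in [-1000, 1000].

Only (A) has a counterexample.

Answer: A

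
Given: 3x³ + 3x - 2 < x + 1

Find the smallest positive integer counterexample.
Testing positive integers:
x = 1: LHS = 3·1³ + 3·1 - 2 = 4, RHS = 1 + 1 = 2; 4 < 2 — FAILS  ← smallest positive counterexample

Answer: x = 1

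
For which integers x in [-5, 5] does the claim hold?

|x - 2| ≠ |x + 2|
Holds for: {-5, -4, -3, -2, -1, 1, 2, 3, 4, 5}
Fails for: {0}

Answer: {-5, -4, -3, -2, -1, 1, 2, 3, 4, 5}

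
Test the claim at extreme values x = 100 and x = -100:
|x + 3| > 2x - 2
x = 100: LHS = |100 + 3| = |103| = 103, RHS = 2·100 - 2 = 198; 103 > 198 — FAILS
x = -100: LHS = |(-100) + 3| = |-97| = 97, RHS = 2·(-100) - 2 = -202; 97 > -202 — holds

Answer: Partially: fails for x = 100, holds for x = -100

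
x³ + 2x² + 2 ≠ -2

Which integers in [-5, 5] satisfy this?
Track d = LHS − RHS over the integers in [-5, 5]. Equality would need d = 0, but d changes sign only between consecutive integers, jumping over 0:
x = -3: LHS = (-3)³ + 2·(-3)² + 2 = -7; -7 ≠ -2 — holds  (d = -5)
x = -2: LHS = (-2)³ + 2·(-2)² + 2 = 2; 2 ≠ -2 — holds  (d = 4)
Away from these crossings d keeps a constant sign, and checking every integer in [-5, 5] confirms d ≠ 0 throughout. Hence the two sides are never equal, so the relation holds for every integer in [-5, 5].

Answer: All integers in [-5, 5]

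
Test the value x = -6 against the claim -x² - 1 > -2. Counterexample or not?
Substitute x = -6 into the relation:
x = -6: LHS = -(-6)² - 1 = -37; -37 > -2 — FAILS

Since the claim fails at x = -6, this value is a counterexample.

Answer: Yes, x = -6 is a counterexample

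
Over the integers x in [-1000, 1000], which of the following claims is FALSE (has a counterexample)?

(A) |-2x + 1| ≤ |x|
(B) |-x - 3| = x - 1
(A) x = 0: LHS = |-2·0 + 1| = |1| = 1, RHS = |0| = 0; 1 ≤ 0 — FAILS
(B) x = 0: LHS = |-0 - 3| = |-3| = 3, RHS = 0 - 1 = -1; 3 = -1 — FAILS

Answer: Both A and B are false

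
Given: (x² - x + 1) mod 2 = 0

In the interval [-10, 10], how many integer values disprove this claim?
Counterexamples in [-10, 10]: {-10, -9, -8, -7, -6, -5, -4, -3, -2, -1, 0, 1, 2, 3, 4, 5, 6, 7, 8, 9, 10}.

Counting them gives 21 values.

Answer: 21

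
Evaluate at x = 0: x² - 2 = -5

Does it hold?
x = 0: LHS = 0² - 2 = -2; -2 = -5 — FAILS

The relation fails at x = 0, so x = 0 is a counterexample.

Answer: No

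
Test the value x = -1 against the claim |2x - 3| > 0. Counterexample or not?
Substitute x = -1 into the relation:
x = -1: LHS = |2·(-1) - 3| = |-5| = 5; 5 > 0 — holds

The relation holds at x = -1, so it is not a counterexample.

Answer: No, x = -1 is not a counterexample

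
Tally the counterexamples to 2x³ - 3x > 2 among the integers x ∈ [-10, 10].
Counterexamples in [-10, 10]: {-10, -9, -8, -7, -6, -5, -4, -3, -2, -1, 0, 1}.

Counting them gives 12 values.

Answer: 12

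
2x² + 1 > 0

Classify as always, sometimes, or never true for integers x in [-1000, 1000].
Over all integers in [-1000, 1000], LHS − RHS is smallest at x = 0, where it equals 1:
x = 0: LHS = 2·0² + 1 = 1; 1 > 0 — holds
At the ends of the range:
x = -1000: LHS = 2·(-1000)² + 1 = 2000001; 2000001 > 0 — holds
x = 1000: LHS = 2·1000² + 1 = 2000001; 2000001 > 0 — holds
Hence LHS − RHS is never zero or negative, i.e. LHS > RHS throughout, so the relation holds for every integer in [-1000, 1000].

No counterexample exists.

Answer: Always true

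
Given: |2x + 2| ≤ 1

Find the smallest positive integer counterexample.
Testing positive integers:
x = 1: LHS = |2·1 + 2| = |4| = 4; 4 ≤ 1 — FAILS  ← smallest positive counterexample

Answer: x = 1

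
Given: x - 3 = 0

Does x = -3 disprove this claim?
Substitute x = -3 into the relation:
x = -3: LHS = (-3) - 3 = -6; -6 = 0 — FAILS

Since the claim fails at x = -3, this value is a counterexample.

Answer: Yes, x = -3 is a counterexample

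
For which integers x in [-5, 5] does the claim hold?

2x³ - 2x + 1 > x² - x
Holds for: {0, 1, 2, 3, 4, 5}
Fails for: {-5, -4, -3, -2, -1}

Answer: {0, 1, 2, 3, 4, 5}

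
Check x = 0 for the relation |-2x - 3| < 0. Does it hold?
x = 0: LHS = |-2·0 - 3| = |-3| = 3; 3 < 0 — FAILS

The relation fails at x = 0, so x = 0 is a counterexample.

Answer: No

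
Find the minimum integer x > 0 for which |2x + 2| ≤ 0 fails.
Testing positive integers:
x = 1: LHS = |2·1 + 2| = |4| = 4; 4 ≤ 0 — FAILS  ← smallest positive counterexample

Answer: x = 1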